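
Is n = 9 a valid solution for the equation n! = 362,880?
9! = 9·8! = 9·40,320 = 362,880, which equals 362,880.
Final answer: Yes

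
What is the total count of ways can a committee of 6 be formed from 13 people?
1,716

Explanation: C(13,6) = 13! / (6! × (13-6)!)
         = 13! / (6! × 7!)
         = 1,716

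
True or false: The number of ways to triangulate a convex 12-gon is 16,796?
True
Triangulations of a convex 12-gon are counted by the Catalan number C_10: C_10 = C(20,10)/(10+1) = 184,756/11 = 16,796.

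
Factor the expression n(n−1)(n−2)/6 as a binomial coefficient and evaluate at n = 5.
C(n,3); C(5,3) = 10

n(n−1)(n−2)/6 = n!/(3!(n−3)!) = C(n,3). At n = 5: C(5,3) = 10.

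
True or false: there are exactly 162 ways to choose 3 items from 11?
False

Reasoning: C(11,3) = 165 ≠ 162.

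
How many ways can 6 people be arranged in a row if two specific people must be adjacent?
240
Treat pair as unit: (6-1)! arrangements × 2 internal orders = 240.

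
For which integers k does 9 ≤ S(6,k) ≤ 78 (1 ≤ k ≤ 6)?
2, 4, 5

Working:
S(6,1)=1; S(6,2)=31; S(6,3)=90; S(6,4)=65; S(6,5)=15; S(6,6)=1. So valid k = 2, 4, 5.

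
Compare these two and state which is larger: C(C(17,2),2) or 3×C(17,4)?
C(C(17,2),2)

Reasoning: C(C(17,2),2)=9,180, 3×C(17,4)=7,140.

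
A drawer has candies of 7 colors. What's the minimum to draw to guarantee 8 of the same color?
50

Solution: Worst case: 7 of each = 49. One more: 50.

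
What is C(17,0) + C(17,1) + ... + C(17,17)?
Sum of binomial coefficients = 2^17 = 131,072.
Final answer: 131,072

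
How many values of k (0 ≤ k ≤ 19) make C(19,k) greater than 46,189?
6

Explanation: Row 19 is unimodal and symmetric about k=19/2. C(19,6)=27,132 ≤ 46,189; C(19,7)=50,388 > 46,189; by symmetry C(19,k) > 46,189 for k = 7..12. That's 12 - 7 + 1 = 6 values.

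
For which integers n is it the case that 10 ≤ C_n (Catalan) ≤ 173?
4, 5, 6

Reasoning: C_3=5; C_4=14; C_5=42; C_6=132; C_7=429. So valid n = 4, 5, 6.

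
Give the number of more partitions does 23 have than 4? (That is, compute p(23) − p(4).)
1,250
Pentagonal recurrence p(n) = p(n−1) + p(n−2) − p(n−5) − p(n−7) + …: p(23) = p(22) + p(21) − p(18) − p(16) + p(11) + p(8) − p(1) = 1,002 + 792 − 385 − 231 + 56 + 22 − 1 = 1,255.
p(4) = p(3) + p(2) = 3 + 2 = 5.
Difference = 1,255 − 5 = 1,250.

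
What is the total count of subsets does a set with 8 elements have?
256

Working:
Each element can be included or excluded: 2^8 = 256.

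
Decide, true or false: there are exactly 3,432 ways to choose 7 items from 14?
True

Working:
C(14,7) = 3,432.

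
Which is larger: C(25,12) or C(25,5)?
C(25,12)

Solution: C(25,12)=5,200,300, C(25,5)=53,130.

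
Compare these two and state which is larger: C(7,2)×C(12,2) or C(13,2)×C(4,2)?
C(7,2)×C(12,2)=1,386, C(13,2)×C(4,2)=468.

Answer: C(7,2)×C(12,2)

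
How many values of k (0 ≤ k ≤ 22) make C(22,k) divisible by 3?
11

Solution: Checking C(22,k) mod 3 for k = 0..22: divisible at k = 2, 5, 6, 7, 8, 11, 14, 15, 16, 17, 20. That's 11 values.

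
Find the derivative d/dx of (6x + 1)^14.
Chain rule: 14(6x+1)^{13} × 6 = 84(6x+1)^{13}.

Answer: 84(6x + 1)^13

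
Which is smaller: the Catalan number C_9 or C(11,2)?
C_9 = C(18,9)/(9+1) = 48,620/10 = 4,862; C(11,2) = 55.

Answer: C(11,2)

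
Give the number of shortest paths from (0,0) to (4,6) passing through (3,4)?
105

Reasoning: To (3,4): C(7,3)=35. From there: C(3,1)=3. Total: 105.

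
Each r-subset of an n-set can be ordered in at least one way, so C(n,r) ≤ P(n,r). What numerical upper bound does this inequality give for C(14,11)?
P(14,11) = 14·13·12·11·10·9·8·7·6·5·4 = 14,529,715,200, so C(14,11) ≤ 14,529,715,200. (The bound is loose by a factor of 11! = 39,916,800: C(14,11) = 14,529,715,200/39,916,800 = 364.)

Answer: 14,529,715,200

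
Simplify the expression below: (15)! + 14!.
1,394,852,659,200

Reasoning: (15)! + 14! = (15)·14! + 14! = (15+1)·14! = 16·14! = 1,394,852,659,200.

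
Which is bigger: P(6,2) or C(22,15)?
C(22,15)

Solution: P(6,2)=30, C(22,15)=170,544.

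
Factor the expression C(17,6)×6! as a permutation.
C(17,6)×6! = [17!/(6!(11)!)]×6! = 17!/(11)! = P(17,6) = 8,910,720.

Answer: P(17,6)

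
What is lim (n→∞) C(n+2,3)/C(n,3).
Both numerator and denominator grow as n^3/3! for large n, so the ratio → 1.
Final answer: 1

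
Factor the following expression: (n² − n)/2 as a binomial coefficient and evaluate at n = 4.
(n² − n)/2 = n(n−1)/2 = C(n,2). At n = 4: C(4,2) = 6.

Answer: C(n,2); C(4,2) = 6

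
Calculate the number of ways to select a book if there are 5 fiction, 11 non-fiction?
16

By the addition principle: 5 + 11 = 16.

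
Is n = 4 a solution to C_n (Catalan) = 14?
Yes
C_4 = C(8,4)/(4+1) = 70/5 = 14, which equals 14.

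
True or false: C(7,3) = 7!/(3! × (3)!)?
The correct denominator is 3!×4!, giving C(7,3) = 35; the stated RHS is 7!/(3!×3!) = 140 ≠ 35, so the statement does not hold.

Answer: False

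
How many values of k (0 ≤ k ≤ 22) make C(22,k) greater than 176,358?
7

Working:
Row 22 is unimodal and symmetric about k=22/2. C(22,7)=170,544 ≤ 176,358; C(22,8)=319,770 > 176,358; by symmetry C(22,k) > 176,358 for k = 8..14. That's 14 - 8 + 1 = 7 values.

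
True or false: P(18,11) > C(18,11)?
P(18,11) = 1,270,312,243,200 and C(18,11) = 31,824; P(n,r) = r! × C(n,r) so P > C whenever r ≥ 2.
Final answer: True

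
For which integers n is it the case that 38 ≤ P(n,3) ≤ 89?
P(4,3)=24; P(5,3)=60; P(6,3)=120. So valid n = 5.

Answer: 5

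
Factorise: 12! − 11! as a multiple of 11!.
11 × 11! = 439,084,800

Solution: 12! − 11! = 12·11! − 11! = (12 − 1)·11! = 11 × 11! = 439,084,800.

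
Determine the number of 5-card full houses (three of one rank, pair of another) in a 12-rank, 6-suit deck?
Triple rank: 12. Triple suits: C(6,3)=20. Pair rank: 11. Pair suits: C(6,2)=15. Total: 39,600.

Answer: 39,600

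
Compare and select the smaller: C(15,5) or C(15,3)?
C(15,3)

Explanation: C(15,5)=3,003, C(15,3)=455.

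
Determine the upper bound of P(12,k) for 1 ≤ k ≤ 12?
479,001,600
P(12,k) increases in k, so maximum at k = 12: 12! = 479,001,600.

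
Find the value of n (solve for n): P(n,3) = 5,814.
P(n,3) = n(n−1)(n−2) is increasing in n; n(n−1)(n−2) ≈ (n−1)^3 = 5,814 gives n ≈ 19.0. Check: P(17,3) = 4,080, P(18,3) = 4,896, P(19,3) = 5,814 ✓. So n = 19.

Answer: 19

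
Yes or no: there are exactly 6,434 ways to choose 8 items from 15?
No

C(15,8) = 6,435 ≠ 6434.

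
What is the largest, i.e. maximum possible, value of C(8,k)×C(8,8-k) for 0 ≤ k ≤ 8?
4,900

Reasoning: C(8,k)·C(8,8-k) = C(8,k)², maximised at the centre k = 4: C(8,4)² = 4,900.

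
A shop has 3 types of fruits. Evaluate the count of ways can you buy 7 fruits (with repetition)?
Stars and bars: C(7+3-1, 7) = C(9, 7) = 36.

Answer: 36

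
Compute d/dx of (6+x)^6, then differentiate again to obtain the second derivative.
30(6+x)^4

Reasoning: First derivative: 6(6+x)^{5}. Second derivative: 6·5·(6+x)^{4} = 30(6+x)^{4}.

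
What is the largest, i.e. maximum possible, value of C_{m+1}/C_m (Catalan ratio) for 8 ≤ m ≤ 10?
C_{m+1}/C_m = 2(2m+1)/(m+2), which increases with m. Maximum at m = 10: 2·21/12 = 7/2.
Final answer: 7/2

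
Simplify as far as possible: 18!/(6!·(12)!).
This is C(18,6) = 18,564.

Answer: 18,564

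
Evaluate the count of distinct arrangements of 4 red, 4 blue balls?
70

Working:
Multinomial: 8!/(4! × 4!) = 70.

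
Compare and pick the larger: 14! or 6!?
14!=87,178,291,200, 6!=720. 14! > 6!.
Final answer: 14!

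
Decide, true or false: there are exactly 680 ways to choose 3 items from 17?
True

Reasoning: C(17,3) = 680.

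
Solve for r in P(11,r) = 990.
P(11,r) = 11·10·…·(11−r+1), a product of r factors. Multiplying down from 11: 11 = 11; 11·10 = 110; 11·10·9 = 990 ✓ (3 factors). So r = 3.
Final answer: 3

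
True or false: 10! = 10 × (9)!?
True

Reasoning: By definition n! = n × (n-1)!, so 10! = 10 × 9!.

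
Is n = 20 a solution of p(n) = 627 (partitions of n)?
Pentagonal recurrence p(n) = p(n−1) + p(n−2) − p(n−5) − p(n−7) + …: p(20) = p(19) + p(18) − p(15) − p(13) + p(8) + p(5) = 490 + 385 − 176 − 101 + 22 + 7 = 627, which equals 627.
Final answer: Yes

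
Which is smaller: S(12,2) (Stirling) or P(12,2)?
P(12,2)

Explanation: S(12,2) = 2·S(11,2) + S(11,1) = 2·1,023 + 1 = 2,047; P(12,2) = 132.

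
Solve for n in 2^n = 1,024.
10

Solution: 2^10 = 1,024, so n = 10.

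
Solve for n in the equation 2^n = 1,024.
10

Reasoning: 2^10 = 1,024, so n = 10.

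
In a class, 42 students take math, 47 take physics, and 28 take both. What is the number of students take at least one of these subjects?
61

Solution: |A∪B| = |A|+|B|-|A∩B| = 42+47-28 = 61.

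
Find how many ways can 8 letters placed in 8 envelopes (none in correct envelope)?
14,833

Reasoning: Using D(n) = (n-1)[D(n-1) + D(n-2)]:
D(8) = (8-1) × [D(7) + D(6)]
      = 7 × [1854 + 265]
      = 7 × 2119
      = 14,833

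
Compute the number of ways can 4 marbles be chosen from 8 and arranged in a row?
1,680

Solution: P(8,4) = 8!/(8-4)! = 1,680.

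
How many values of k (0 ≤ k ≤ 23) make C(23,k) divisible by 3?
6

Checking C(23,k) mod 3 for k = 0..23: divisible at k = 6, 7, 8, 15, 16, 17. That's 6 values.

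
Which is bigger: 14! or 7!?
14!=87,178,291,200, 7!=5,040. 14! > 7!.

Answer: 14!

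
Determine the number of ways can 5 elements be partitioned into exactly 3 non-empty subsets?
25

Reasoning: This equals S(5,3), the Stirling number of the 2nd kind.
Using the Stirling recurrence: S(n,k) = k·S(n-1,k) + S(n-1,k-1)
S(5,3) = 3·S(4,3) + S(4,2)
         = 3·6 + 7
         = 18 + 7
         = 25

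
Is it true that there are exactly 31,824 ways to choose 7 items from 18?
True

Working:
C(18,7) = 31,824.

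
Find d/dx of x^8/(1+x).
Quotient rule: [8x^{7}(1+x) - x^8]/(1+x)².

Answer: (8x^7(1+x) - x^8)/(1+x)²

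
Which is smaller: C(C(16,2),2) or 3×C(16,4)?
3×C(16,4)

Working:
C(C(16,2),2)=7,140, 3×C(16,4)=5,460.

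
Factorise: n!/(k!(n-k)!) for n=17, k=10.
C(17,10) = 19,448

Solution: This is the binomial coefficient C(17,10) = 19,448.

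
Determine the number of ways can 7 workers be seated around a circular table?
Circular arrangements: (7-1)! = 720.

Answer: 720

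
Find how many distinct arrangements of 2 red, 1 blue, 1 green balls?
12

Multinomial: 4!/(2! × 1! × 1!) = 12.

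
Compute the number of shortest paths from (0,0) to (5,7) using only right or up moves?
792

Explanation: Choose 5 rights from 12 moves: C(12,5) = 792.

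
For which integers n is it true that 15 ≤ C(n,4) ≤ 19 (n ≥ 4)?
6

Explanation: C(5,4)=5; C(6,4)=15; C(7,4)=35. So valid n = 6.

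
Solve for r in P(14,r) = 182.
P(14,r) = 14·13·…·(14−r+1), a product of r factors. Multiplying down from 14: 14 = 14; 14·13 = 182 ✓ (2 factors). So r = 2.

Answer: 2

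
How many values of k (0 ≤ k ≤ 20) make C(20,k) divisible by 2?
17

Reasoning: Checking C(20,k) mod 2 for k = 0..20: divisible at k = 1, 2, 3, 5, 6, 7, 8, 9, 10, 11, 12, 13, 14, 15, 17, 18, 19. That's 17 values.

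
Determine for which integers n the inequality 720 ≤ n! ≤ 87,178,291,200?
6, 7, 8, 9, 10, 11, 12, 13, 14

Solution: n! is strictly increasing; 6! = 720 and 14! = 87,178,291,200, so valid n = 6, 7, 8, 9, 10, 11, 12, 13, 14.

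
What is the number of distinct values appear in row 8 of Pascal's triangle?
5

Explanation: Row 8 has entries C(8,0)..C(8,8); by symmetry C(8,k)=C(8,8-k), giving 5 distinct values.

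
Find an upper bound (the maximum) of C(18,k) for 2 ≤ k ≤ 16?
48,620

Working:
C(18,k) is maximised at the centre of the row: C(18,9) = 48,620.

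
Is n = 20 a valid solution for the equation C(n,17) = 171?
C(20,17) = 20·19·18·17·16·15·14·13·12·11·10·9·8·7·6·5·4/17! = 405,483,668,029,440,000/355,687,428,096,000 = 1,140, which does not equal 171.

Answer: No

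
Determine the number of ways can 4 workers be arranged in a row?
24

Working:
Arrangements of 4 distinct objects: 4! = 24.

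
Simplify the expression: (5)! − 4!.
96

(5)! − 4! = (5)·4! − 4! = (5−1)·4! = 4·4! = 96.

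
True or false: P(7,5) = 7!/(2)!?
True

Working:
Permutation formula P(n,k) = n!/(n-k)!: 7!/2! = 5,040/2 = 2,520 = P(7,5). The statement holds.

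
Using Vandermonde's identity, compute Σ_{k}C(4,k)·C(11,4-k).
1,365

Solution: = C(4+11,4) = C(15,4) = 1,365.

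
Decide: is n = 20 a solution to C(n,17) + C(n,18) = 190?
No

Working:
C(20,17) + C(20,18) = 1,140 + 190 = 1,330, which does not equal 190.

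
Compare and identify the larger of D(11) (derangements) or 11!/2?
11!/2

D(11) = (11-1)·[D(10) + D(9)] = 10·[1,334,961 + 133,496] = 14,684,570; 11!/2 = 39,916,800/2 = 19,958,400.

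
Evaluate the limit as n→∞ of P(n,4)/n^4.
1

Reasoning: P(n,4) = n(n-1)(n-2)(n-3) ≈ n^4 for large n. Limit = 1.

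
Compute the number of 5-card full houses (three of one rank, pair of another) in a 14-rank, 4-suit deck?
Triple rank: 14. Triple suits: C(4,3)=4. Pair rank: 13. Pair suits: C(4,2)=6. Total: 4,368.

Answer: 4,368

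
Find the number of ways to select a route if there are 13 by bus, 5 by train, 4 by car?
By the addition principle: 13 + 5 + 4 = 22.
Final answer: 22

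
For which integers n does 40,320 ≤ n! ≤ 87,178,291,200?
8, 9, 10, 11, 12, 13, 14

Working:
n! is strictly increasing; 8! = 40,320 and 14! = 87,178,291,200, so valid n = 8, 9, 10, 11, 12, 13, 14.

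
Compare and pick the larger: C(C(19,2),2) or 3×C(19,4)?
C(C(19,2),2)

Working:
C(C(19,2),2)=14,535, 3×C(19,4)=11,628.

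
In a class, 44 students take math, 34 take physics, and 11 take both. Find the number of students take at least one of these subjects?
67
|A∪B| = |A|+|B|-|A∩B| = 44+34-11 = 67.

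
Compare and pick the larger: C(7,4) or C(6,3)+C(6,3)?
C(6,3)+C(6,3)

Solution: C(7,4)=35; C(6,3)+C(6,3)=20+20=40.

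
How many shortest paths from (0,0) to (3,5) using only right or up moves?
56

Explanation: Choose 3 rights from 8 moves: C(8,3) = 56.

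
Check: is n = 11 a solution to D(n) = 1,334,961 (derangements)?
No

Solution: D(11) = (11-1)·[D(10) + D(9)] = 10·[1,334,961 + 133,496] = 14,684,570, which does not equal 1,334,961.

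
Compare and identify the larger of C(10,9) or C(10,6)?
C(10,6)

C(10,9)=10, C(10,6)=210.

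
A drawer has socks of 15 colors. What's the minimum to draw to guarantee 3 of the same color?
Worst case: 2 of each = 30. One more: 31.

Answer: 31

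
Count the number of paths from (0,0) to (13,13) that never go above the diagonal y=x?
Counted by the Catalan number C_13: C_13 = C(26,13)/(13+1) = 10,400,600/14 = 742,900.
Final answer: 742,900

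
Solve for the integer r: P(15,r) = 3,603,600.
6

P(15,r) = 15·14·…·(15−r+1), a product of r factors. Multiplying down from 15: 15 = 15; 15·14 = 210; 15·14·13 = 2,730; 15·14·13·12 = 32,760; 15·14·13·12·11 = 360,360; 15·14·13·12·11·10 = 3,603,600 ✓ (6 factors). So r = 6.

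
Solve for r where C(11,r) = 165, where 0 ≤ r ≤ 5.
3
C(11,r) is increasing for 0 ≤ r ≤ 5. Stepping up (C(11,r+1) = C(11,r)·(11−r)/(r+1)): C(11,1) = 11, C(11,2) = 55, C(11,3) = 165 ✓. So r = 3.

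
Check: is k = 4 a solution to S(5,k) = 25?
S(5,4) = 4·S(4,4) + S(4,3) = 4·1 + 6 = 10, which does not equal 25.

Answer: No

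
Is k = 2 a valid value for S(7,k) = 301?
No

Solution: S(7,2) = 2·S(6,2) + S(6,1) = 2·31 + 1 = 63, which does not equal 301.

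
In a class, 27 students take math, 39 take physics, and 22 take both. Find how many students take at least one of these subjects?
44

|A∪B| = |A|+|B|-|A∩B| = 27+39-22 = 44.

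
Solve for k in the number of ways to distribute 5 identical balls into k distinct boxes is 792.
Stars and bars: the count is C(5+k−1, k−1), increasing in k. k=6: C(10,5) = 252, k=7: C(11,6) = 462, k=8: C(12,7) = 792 ✓. So k = 8.

Answer: 8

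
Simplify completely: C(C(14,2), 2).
4,095

Explanation: C(14,2) = 91, then C(91, 2) = 4,095.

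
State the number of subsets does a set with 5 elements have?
Each element can be included or excluded: 2^5 = 32.
Final answer: 32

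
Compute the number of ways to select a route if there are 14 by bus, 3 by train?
17

Solution: By the addition principle: 14 + 3 = 17.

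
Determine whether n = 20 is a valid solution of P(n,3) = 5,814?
P(20,3) = 20·19·18 = 6,840, which does not equal 5,814.
Final answer: No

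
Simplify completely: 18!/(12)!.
13,366,080

Reasoning: This equals 18×17×...×13 = 13,366,080.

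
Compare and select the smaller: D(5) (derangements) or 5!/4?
5!/4

Explanation: D(5) = (5-1)·[D(4) + D(3)] = 4·[9 + 2] = 44; 5!/4 = 120/4 = 30.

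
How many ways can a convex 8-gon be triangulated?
Using the Catalan number formula: C_n = C(2n, n) / (n+1)
C_6 = C(12, 6) / (6+1)
     = 924 / 7
     = 132
Final answer: 132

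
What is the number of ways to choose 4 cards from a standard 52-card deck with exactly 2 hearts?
57,798

Solution: 13 hearts and 39 non-hearts: C(13,2) × C(39,2) = 78 × 741 = 57,798.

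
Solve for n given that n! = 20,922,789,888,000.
n! is strictly increasing. 14! = 87,178,291,200, 15! = 1,307,674,368,000, 16! = 20,922,789,888,000 ✓. So n = 16.
Final answer: 16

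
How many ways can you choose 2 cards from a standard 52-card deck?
1,326

Reasoning: C(52,2) = 1,326.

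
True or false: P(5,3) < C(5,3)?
False

Working:
P(5,3) = 60 and C(5,3) = 10; P(n,r) = r! × C(n,r) so P > C whenever r ≥ 2.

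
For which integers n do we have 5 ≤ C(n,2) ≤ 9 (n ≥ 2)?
C(3,2)=3; C(4,2)=6; C(5,2)=10. So valid n = 4.

Answer: 4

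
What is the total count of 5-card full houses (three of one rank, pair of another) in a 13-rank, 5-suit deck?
Triple rank: 13. Triple suits: C(5,3)=10. Pair rank: 12. Pair suits: C(5,2)=10. Total: 15,600.
Final answer: 15,600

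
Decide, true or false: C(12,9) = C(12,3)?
True

Symmetry C(n,k) = C(n,n-k): C(12,9) = 220 and C(12,3) = 220. Both sides agree, so the statement holds.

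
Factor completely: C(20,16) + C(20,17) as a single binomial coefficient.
By Pascal's identity: C(20,16) + C(20,17) = C(21,17) = 5,985.
Final answer: C(21,17)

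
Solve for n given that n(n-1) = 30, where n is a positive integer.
6
n² − n − 30 = 0, so n = (1 ± √(1 + 4·30))/2 = (1 ± √121)/2 = (1 ± 11)/2, i.e. n = 6 or n = -5. Taking the positive root, n = 6 (check: 6×5 = 30).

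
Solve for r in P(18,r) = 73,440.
4

Solution: P(18,r) = 18·17·…·(18−r+1), a product of r factors. Multiplying down from 18: 18 = 18; 18·17 = 306; 18·17·16 = 4,896; 18·17·16·15 = 73,440 ✓ (4 factors). So r = 4.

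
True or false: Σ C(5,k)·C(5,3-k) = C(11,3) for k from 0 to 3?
False

Explanation: Vandermonde's identity gives C(10,3) = 120; RHS C(11,3) = 165.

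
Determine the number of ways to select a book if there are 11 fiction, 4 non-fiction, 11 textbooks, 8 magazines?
34

Working:
By the addition principle: 11 + 4 + 11 + 8 = 34.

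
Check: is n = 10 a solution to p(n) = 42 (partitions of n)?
Yes
Pentagonal recurrence p(n) = p(n−1) + p(n−2) − p(n−5) − p(n−7) + …: p(10) = p(9) + p(8) − p(5) − p(3) = 30 + 22 − 7 − 3 = 42, which equals 42.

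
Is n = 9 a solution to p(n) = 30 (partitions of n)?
Yes

Working:
Pentagonal recurrence p(n) = p(n−1) + p(n−2) − p(n−5) − p(n−7) + …: p(9) = p(8) + p(7) − p(4) − p(2) = 22 + 15 − 5 − 2 = 30, which equals 30.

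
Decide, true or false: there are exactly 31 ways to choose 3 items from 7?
False

Working:
C(7,3) = 35 ≠ 31.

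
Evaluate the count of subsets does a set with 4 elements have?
16

Solution: Each element can be included or excluded: 2^4 = 16.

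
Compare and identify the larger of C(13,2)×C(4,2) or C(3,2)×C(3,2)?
C(13,2)×C(4,2)

C(13,2)×C(4,2)=468, C(3,2)×C(3,2)=9.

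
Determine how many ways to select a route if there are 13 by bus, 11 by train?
24

Working:
By the addition principle: 13 + 11 = 24.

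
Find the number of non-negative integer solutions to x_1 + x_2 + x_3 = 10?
66

Solution: C(10+3-1, 3-1) = 66.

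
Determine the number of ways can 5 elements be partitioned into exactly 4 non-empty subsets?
10

Reasoning: This equals S(5,4), the Stirling number of the 2nd kind.
Using the Stirling recurrence: S(n,k) = k·S(n-1,k) + S(n-1,k-1)
S(5,4) = 4·S(4,4) + S(4,3)
         = 4·1 + 6
         = 4 + 6
         = 10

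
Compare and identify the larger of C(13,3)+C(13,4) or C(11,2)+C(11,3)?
C(13,3)+C(13,4)

First=1,001, Second=220.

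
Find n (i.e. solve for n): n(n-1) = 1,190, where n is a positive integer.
35

Working:
n² − n − 1,190 = 0, so n = (1 ± √(1 + 4·1,190))/2 = (1 ± √4,761)/2 = (1 ± 69)/2, i.e. n = 35 or n = -34. Taking the positive root, n = 35 (check: 35×34 = 1,190).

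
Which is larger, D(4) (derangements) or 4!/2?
4!/2

Solution: D(4) = (4-1)·[D(3) + D(2)] = 3·[2 + 1] = 9; 4!/2 = 24/2 = 12.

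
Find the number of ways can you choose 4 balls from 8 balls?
70

Reasoning: C(8,4) = 8! / (4! × (8-4)!)
         = 8! / (4! × 4!)
         = 70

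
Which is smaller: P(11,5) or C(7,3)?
C(7,3)

P(11,5)=55,440, C(7,3)=35.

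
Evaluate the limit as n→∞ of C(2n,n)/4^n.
0

Explanation: C(2n,n) ~ 4^n/√(πn), so C(2n,n)/4^n ~ 1/√(πn) → 0.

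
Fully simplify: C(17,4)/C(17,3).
7/2

Reasoning: C(n,k+1)/C(n,k) = (n−k)/(k+1). Here (17−3)/(3+1) = 14/4 = 7/2.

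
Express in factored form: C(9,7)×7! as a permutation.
P(9,7)

Solution: C(9,7)×7! = [9!/(7!(2)!)]×7! = 9!/(2)! = P(9,7) = 181,440.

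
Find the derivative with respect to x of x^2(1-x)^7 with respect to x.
2x^1(1-x)^7 - 7x^2(1-x)^6
Product rule: 2x^{1}(1-x)^{7} + x^2·(-7)(1-x)^{6}.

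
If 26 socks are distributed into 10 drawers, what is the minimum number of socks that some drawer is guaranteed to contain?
3

Reasoning: Pigeonhole: ⌈26/10⌉ = 3.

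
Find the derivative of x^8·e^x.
(8x^7 + x^8)e^x

Reasoning: Product rule: d/dx[x^8]·e^x + x^8·d/dx[e^x] = 8x^{7}e^x + x^8e^x.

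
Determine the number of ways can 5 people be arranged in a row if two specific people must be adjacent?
Treat pair as unit: (5-1)! arrangements × 2 internal orders = 48.
Final answer: 48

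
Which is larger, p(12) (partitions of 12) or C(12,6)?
C(12,6)

Pentagonal recurrence p(n) = p(n−1) + p(n−2) − p(n−5) − p(n−7) + …: p(12) = p(11) + p(10) − p(7) − p(5) + p(0) = 56 + 42 − 15 − 7 + 1 = 77; C(12,6) = 924.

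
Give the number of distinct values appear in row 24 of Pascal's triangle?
13

Solution: Row 24 has entries C(24,0)..C(24,24); by symmetry C(24,k)=C(24,24-k), giving 13 distinct values.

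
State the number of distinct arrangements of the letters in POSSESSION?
75,600

Solution: Word has 10 letters (P=1, O=2, S=4, E=1, I=1, N=1). Arrangements: 10!/Π(k!) = 75,600.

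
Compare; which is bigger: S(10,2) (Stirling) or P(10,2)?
S(10,2)
S(10,2) = 2·S(9,2) + S(9,1) = 2·255 + 1 = 511; P(10,2) = 90.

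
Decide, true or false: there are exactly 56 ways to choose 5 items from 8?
True

Solution: C(8,5) = 56.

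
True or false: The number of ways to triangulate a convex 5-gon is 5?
True

Triangulations of a convex 5-gon are counted by the Catalan number C_3: C_3 = C(6,3)/(3+1) = 20/4 = 5.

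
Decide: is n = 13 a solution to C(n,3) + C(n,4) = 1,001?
Yes

Working:
C(13,3) + C(13,4) = 286 + 715 = 1,001, which equals 1,001.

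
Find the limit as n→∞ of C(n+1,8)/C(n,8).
Both numerator and denominator grow as n^8/8! for large n, so the ratio → 1.
Final answer: 1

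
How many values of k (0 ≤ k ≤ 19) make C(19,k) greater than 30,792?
6

Row 19 is unimodal and symmetric about k=19/2. C(19,6)=27,132 ≤ 30,792; C(19,7)=50,388 > 30,792; by symmetry C(19,k) > 30,792 for k = 7..12. That's 12 - 7 + 1 = 6 values.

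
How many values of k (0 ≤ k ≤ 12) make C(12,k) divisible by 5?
4

Explanation: Checking C(12,k) mod 5 for k = 0..12: divisible at k = 3, 4, 8, 9. That's 4 values.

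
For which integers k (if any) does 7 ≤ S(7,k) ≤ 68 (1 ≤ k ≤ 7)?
2, 6
S(7,1)=1; S(7,2)=63; S(7,3)=301; S(7,4)=350; S(7,5)=140; S(7,6)=21; S(7,7)=1. So valid k = 2, 6.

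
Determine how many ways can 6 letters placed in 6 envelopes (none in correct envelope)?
265

Reasoning: Using D(n) = (n-1)[D(n-1) + D(n-2)]:
D(6) = (6-1) × [D(5) + D(4)]
      = 5 × [44 + 9]
      = 5 × 53
      = 265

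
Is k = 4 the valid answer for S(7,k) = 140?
No

Reasoning: S(7,4) = 4·S(6,4) + S(6,3) = 4·65 + 90 = 350, which does not equal 140.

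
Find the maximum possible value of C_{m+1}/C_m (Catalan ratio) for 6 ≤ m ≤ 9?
38/11
C_{m+1}/C_m = 2(2m+1)/(m+2), which increases with m. Maximum at m = 9: 2·19/11 = 38/11.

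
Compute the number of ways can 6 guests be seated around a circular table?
120

Explanation: Circular arrangements: (6-1)! = 120.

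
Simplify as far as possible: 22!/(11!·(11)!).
705,432

Explanation: This is C(22,11) = 705,432.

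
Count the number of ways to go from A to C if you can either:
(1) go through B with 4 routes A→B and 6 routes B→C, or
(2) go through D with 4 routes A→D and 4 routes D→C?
Route via B: 4×6=24. Route via D: 4×4=16. Total: 40.

Answer: 40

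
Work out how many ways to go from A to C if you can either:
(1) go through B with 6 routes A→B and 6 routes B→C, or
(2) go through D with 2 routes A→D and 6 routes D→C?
48

Explanation: Route via B: 6×6=36. Route via D: 2×6=12. Total: 48.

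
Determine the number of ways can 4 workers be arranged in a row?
24

Solution: Arrangements of 4 distinct objects: 4! = 24.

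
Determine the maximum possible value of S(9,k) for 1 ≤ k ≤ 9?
7,770

Explanation: Row S(9,k) for k = 1..9 (via S(n,k) = k·S(n−1,k) + S(n−1,k−1)): 1, 255, 3,025, 7,770, 6,951, 2,646, 462, 36, 1. The row is unimodal; maximum at k = 4: 7,770.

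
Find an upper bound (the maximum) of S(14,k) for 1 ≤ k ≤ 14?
63,436,373

Explanation: Row S(14,k) for k = 1..14 (via S(n,k) = k·S(n−1,k) + S(n−1,k−1)): 1, 8,191, 788,970, 10,391,745, 40,075,035, 63,436,373, 49,329,280, 20,912,320, 5,135,130, 752,752, 66,066, 3,367, 91, 1. The row is unimodal; maximum at k = 6: 63,436,373.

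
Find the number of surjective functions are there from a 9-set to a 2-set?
510
Onto functions = 2! × S(9,2)
First compute S(9,2) via recurrence:
Using the Stirling recurrence: S(n,k) = k·S(n-1,k) + S(n-1,k-1)
S(9,2) = 2·S(8,2) + S(8,1)
         = 2·127 + 1
         = 254 + 1
         = 255
Then: 2 × 255 = 510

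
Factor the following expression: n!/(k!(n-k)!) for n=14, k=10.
C(14,10) = 1,001

This is the binomial coefficient C(14,10) = 1,001.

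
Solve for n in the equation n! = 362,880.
n! is strictly increasing. 7! = 5,040, 8! = 40,320, 9! = 362,880 ✓. So n = 9.

Answer: 9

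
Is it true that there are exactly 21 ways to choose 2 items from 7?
C(7,2) = 21.
Final answer: True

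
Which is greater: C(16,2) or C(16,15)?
C(16,2)

C(16,2)=120, C(16,15)=16.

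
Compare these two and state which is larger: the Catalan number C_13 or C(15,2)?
C_13 = C(26,13)/(13+1) = 10,400,600/14 = 742,900; C(15,2) = 105.

Answer: C_13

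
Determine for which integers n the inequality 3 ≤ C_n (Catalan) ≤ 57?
3, 4, 5

Reasoning: C_2=2; C_3=5; C_4=14; C_5=42; C_6=132. So valid n = 3, 4, 5.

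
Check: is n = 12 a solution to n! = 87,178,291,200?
No

Explanation: 12! = 12·11! = 12·39,916,800 = 479,001,600, which does not equal 87,178,291,200.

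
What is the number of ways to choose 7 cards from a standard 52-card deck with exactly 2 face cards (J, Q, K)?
43,428,528

Solution: 12 face cards and 40 non-face cards: C(12,2) × C(40,5) = 66 × 658,008 = 43,428,528.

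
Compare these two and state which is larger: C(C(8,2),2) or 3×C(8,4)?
C(C(8,2),2)=378, 3×C(8,4)=210.

Answer: C(C(8,2),2)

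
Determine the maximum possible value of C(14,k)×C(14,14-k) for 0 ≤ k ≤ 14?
C(14,k)·C(14,14-k) = C(14,k)², maximised at the centre k = 7: C(14,7)² = 11,778,624.

Answer: 11,778,624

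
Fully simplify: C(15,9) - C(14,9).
3,003

Explanation: C(15,9) - C(14,9) = C(14,8) = 3,003.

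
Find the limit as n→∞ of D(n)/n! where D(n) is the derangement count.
1/e

Working:
D(n)/n! → 1/e ≈ 0.3679 as n → ∞.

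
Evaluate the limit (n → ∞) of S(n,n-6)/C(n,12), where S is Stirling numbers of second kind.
10395

Solution: The leading term of S(n,n-6) as a polynomial in n is (11)!!·C(n,12), so the ratio → (11)!! = 10395.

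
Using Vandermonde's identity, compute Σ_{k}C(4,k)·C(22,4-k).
14,950

Reasoning: = C(4+22,4) = C(26,4) = 14,950.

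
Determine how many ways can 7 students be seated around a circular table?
Circular arrangements: (7-1)! = 720.

Answer: 720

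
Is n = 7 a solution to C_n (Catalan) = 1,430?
C_7 = C(14,7)/(7+1) = 3,432/8 = 429, which does not equal 1,430.

Answer: No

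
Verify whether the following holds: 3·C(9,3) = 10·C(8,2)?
False

Reasoning: Absorption identity k·C(n,k) = n·C(n-1,k-1). LHS = 3·84 = 252; RHS = 10·28 = 280.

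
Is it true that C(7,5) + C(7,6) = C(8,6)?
True

Working:
Pascal's identity: LHS = 21 + 7 = 28; RHS = C(8,6) = 28. Both sides agree, so the statement holds.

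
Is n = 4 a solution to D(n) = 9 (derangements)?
Yes

Solution: D(4) = (4-1)·[D(3) + D(2)] = 3·[2 + 1] = 9, which equals 9.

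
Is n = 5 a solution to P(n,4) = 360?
No

Explanation: P(5,4) = 5·4·3·2 = 120, which does not equal 360.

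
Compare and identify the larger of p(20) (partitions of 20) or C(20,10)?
C(20,10)
Pentagonal recurrence p(n) = p(n−1) + p(n−2) − p(n−5) − p(n−7) + …: p(20) = p(19) + p(18) − p(15) − p(13) + p(8) + p(5) = 490 + 385 − 176 − 101 + 22 + 7 = 627; C(20,10) = 184,756.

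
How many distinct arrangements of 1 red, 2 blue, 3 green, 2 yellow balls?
1,680

Multinomial: 8!/(1! × 2! × 3! × 2!) = 1,680.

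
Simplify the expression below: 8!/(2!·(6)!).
28

Reasoning: This is C(8,2) = 28.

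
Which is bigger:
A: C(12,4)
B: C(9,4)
A

Reasoning: A=C(12,4)=495, B=C(9,4)=126.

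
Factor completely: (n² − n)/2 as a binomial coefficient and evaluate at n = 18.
(n² − n)/2 = n(n−1)/2 = C(n,2). At n = 18: C(18,2) = 153.
Final answer: C(n,2); C(18,2) = 153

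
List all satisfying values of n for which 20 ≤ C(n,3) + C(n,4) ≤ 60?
6

Solution: C(5,3)+C(5,4)=15; C(6,3)+C(6,4)=35; C(7,3)+C(7,4)=70. So valid n = 6.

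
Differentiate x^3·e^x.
(3x^2 + x^3)e^x

Working:
Product rule: d/dx[x^3]·e^x + x^3·d/dx[e^x] = 3x^{2}e^x + x^3e^x.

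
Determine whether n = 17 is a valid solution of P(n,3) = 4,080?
Yes

P(17,3) = 17·16·15 = 4,080, which equals 4,080.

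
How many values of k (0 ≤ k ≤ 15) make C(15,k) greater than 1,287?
8

Working:
Row 15 is unimodal and symmetric about k=15/2. C(15,3)=455 ≤ 1,287; C(15,4)=1,365 > 1,287; by symmetry C(15,k) > 1,287 for k = 4..11. That's 11 - 4 + 1 = 8 values.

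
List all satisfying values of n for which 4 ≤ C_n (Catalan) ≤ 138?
3, 4, 5, 6

Working:
C_2=2; C_3=5; C_4=14; C_5=42; C_6=132; C_7=429. So valid n = 3, 4, 5, 6.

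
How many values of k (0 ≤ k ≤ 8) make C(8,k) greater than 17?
5

Reasoning: Row 8 is unimodal and symmetric about k=8/2. C(8,1)=8 ≤ 17; C(8,2)=28 > 17; by symmetry C(8,k) > 17 for k = 2..6. That's 6 - 2 + 1 = 5 values.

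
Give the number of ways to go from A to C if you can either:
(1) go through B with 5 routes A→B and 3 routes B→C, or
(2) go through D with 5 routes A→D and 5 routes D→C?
40

Reasoning: Route via B: 5×3=15. Route via D: 5×5=25. Total: 40.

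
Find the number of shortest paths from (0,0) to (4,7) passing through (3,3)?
100

Reasoning: To (3,3): C(6,3)=20. From there: C(5,1)=5. Total: 100.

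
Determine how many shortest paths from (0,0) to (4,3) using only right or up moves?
35

Working:
Choose 4 rights from 7 moves: C(7,4) = 35.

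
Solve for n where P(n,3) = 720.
10
P(n,3) = n(n−1)(n−2) is increasing in n; n(n−1)(n−2) ≈ (n−1)^3 = 720 gives n ≈ 10.0. Check: P(8,3) = 336, P(9,3) = 504, P(10,3) = 720 ✓. So n = 10.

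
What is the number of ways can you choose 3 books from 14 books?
C(14,3) = 14! / (3! × (14-3)!)
         = 14! / (3! × 11!)
         = 364
Final answer: 364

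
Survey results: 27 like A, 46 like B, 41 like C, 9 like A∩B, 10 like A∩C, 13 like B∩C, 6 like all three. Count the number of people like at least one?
88
|A∪B∪C| = 27+46+41-9-10-13+6 = 88.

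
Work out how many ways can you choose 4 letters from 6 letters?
C(6,4) = 6! / (4! × (6-4)!)
         = 6! / (4! × 2!)
         = 15

Answer: 15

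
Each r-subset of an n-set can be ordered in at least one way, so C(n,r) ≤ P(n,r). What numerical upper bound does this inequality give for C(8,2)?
P(8,2) = 8·7 = 56, so C(8,2) ≤ 56. (The bound is loose by a factor of 2! = 2: C(8,2) = 56/2 = 28.)
Final answer: 56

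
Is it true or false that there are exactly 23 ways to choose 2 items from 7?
False

Working:
C(7,2) = 21 ≠ 23.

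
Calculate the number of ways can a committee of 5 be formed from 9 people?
126

Reasoning: C(9,5) = 9! / (5! × (9-5)!)
         = 9! / (5! × 4!)
         = 126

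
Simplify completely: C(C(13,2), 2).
3,003

Reasoning: C(13,2) = 78, then C(78, 2) = 3,003.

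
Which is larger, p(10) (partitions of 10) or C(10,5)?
C(10,5)

Solution: Pentagonal recurrence p(n) = p(n−1) + p(n−2) − p(n−5) − p(n−7) + …: p(10) = p(9) + p(8) − p(5) − p(3) = 30 + 22 − 7 − 3 = 42; C(10,5) = 252.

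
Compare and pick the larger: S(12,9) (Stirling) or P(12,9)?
P(12,9)

S(12,9) = 9·S(11,9) + S(11,8) = 9·1,155 + 11,880 = 22,275; P(12,9) = 79,833,600.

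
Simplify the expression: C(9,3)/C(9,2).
7/3

Solution: C(n,k+1)/C(n,k) = (n−k)/(k+1). Here (9−2)/(2+1) = 7/3 = 7/3.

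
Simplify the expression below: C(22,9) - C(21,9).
203,490
C(22,9) - C(21,9) = C(21,8) = 203,490.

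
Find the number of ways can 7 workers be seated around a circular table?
720

Solution: Circular arrangements: (7-1)! = 720.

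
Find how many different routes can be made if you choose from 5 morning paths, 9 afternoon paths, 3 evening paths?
135

Solution: By the multiplication principle: 5 × 9 × 3 = 135.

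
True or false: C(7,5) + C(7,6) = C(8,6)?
Pascal's identity C(n,k) + C(n,k+1) = C(n+1,k+1): 21 + 7 = 28 = C(8,6).
Final answer: True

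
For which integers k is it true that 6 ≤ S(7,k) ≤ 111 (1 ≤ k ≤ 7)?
2, 6

Reasoning: S(7,1)=1; S(7,2)=63; S(7,3)=301; S(7,4)=350; S(7,5)=140; S(7,6)=21; S(7,7)=1. So valid k = 2, 6.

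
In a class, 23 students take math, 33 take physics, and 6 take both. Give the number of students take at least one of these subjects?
50
|A∪B| = |A|+|B|-|A∩B| = 23+33-6 = 50.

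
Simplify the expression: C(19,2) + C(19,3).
1,140

Solution: By Pascal's identity: C(20,3) = 1,140.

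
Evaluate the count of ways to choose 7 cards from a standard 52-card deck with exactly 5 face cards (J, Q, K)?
617,760
12 face cards and 40 non-face cards: C(12,5) × C(40,2) = 792 × 780 = 617,760.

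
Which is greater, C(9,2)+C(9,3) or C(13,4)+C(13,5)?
C(13,4)+C(13,5)
First=120, Second=2,002.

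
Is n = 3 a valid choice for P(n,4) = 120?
P(3,4) = 0 since 4 > 3, which does not equal 120.

Answer: No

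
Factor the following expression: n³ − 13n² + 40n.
n³ − 13n² + 40n = n(n² − 13n + 40) = n(n − 5)(n − 8).

Answer: n(n − 5)(n − 8)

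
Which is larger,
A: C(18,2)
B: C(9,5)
A

Reasoning: A=C(18,2)=153, B=C(9,5)=126.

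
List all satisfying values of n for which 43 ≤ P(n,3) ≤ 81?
P(4,3)=24; P(5,3)=60; P(6,3)=120. So valid n = 5.
Final answer: 5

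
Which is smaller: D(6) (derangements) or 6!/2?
D(6)

D(6) = (6-1)·[D(5) + D(4)] = 5·[44 + 9] = 265; 6!/2 = 720/2 = 360.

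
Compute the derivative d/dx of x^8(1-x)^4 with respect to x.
Product rule: 8x^{7}(1-x)^{4} + x^8·(-4)(1-x)^{3}.
Final answer: 8x^7(1-x)^4 - 4x^8(1-x)^3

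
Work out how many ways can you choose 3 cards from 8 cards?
56

Explanation: C(8,3) = 8! / (3! × (8-3)!)
         = 8! / (3! × 5!)
         = 56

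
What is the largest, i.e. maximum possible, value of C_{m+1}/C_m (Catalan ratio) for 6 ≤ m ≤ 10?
C_{m+1}/C_m = 2(2m+1)/(m+2), which increases with m. Maximum at m = 10: 2·21/12 = 7/2.

Answer: 7/2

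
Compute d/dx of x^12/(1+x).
(12x^11(1+x) - x^12)/(1+x)²

Explanation: Quotient rule: [12x^{11}(1+x) - x^12]/(1+x)².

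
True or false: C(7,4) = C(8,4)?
LHS = C(7,4) = 35; RHS = C(8,4) = 70. 35 ≠ 70, so the statement does not hold.
Final answer: False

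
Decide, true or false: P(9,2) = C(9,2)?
False

Solution: P(9,2) = 72 but C(9,2) = 36; they differ by a factor of 2! = 2, so the statement does not hold.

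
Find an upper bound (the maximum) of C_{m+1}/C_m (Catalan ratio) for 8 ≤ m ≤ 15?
62/17

Explanation: C_{m+1}/C_m = 2(2m+1)/(m+2), which increases with m. Maximum at m = 15: 2·31/17 = 62/17.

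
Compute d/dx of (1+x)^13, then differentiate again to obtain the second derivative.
156(1+x)^11

Working:
First derivative: 13(1+x)^{12}. Second derivative: 13·12·(1+x)^{11} = 156(1+x)^{11}.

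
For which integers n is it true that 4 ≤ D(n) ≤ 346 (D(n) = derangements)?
Using D(n) = (n−1)[D(n−1) + D(n−2)] with D(1)=0, D(2)=1: D(3)=2; D(4)=9; D(5)=44; D(6)=265; D(7)=1,854. So valid n = 4, 5, 6.

Answer: 4, 5, 6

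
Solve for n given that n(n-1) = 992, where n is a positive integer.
32

Explanation: n² − n − 992 = 0, so n = (1 ± √(1 + 4·992))/2 = (1 ± √3,969)/2 = (1 ± 63)/2, i.e. n = 32 or n = -31. Taking the positive root, n = 32 (check: 32×31 = 992).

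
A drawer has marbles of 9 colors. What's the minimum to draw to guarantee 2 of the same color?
10

Working:
Worst case: 1 of each = 9. One more: 10.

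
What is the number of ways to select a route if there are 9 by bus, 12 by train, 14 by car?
35

Solution: By the addition principle: 9 + 12 + 14 = 35.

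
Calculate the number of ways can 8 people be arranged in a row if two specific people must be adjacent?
10,080

Reasoning: Treat pair as unit: (8-1)! arrangements × 2 internal orders = 10,080.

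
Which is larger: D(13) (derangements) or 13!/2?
13!/2

Reasoning: D(13) = (13-1)·[D(12) + D(11)] = 12·[176,214,841 + 14,684,570] = 2,290,792,932; 13!/2 = 6,227,020,800/2 = 3,113,510,400.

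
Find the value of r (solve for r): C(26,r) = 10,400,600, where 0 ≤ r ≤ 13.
C(26,r) is increasing for 0 ≤ r ≤ 13. Stepping up (C(26,r+1) = C(26,r)·(26−r)/(r+1)): C(26,1) = 26, C(26,2) = 325, C(26,3) = 2,600, C(26,4) = 14,950, C(26,5) = 65,780, C(26,6) = 230,230, C(26,7) = 657,800, C(26,8) = 1,562,275, C(26,9) = 3,124,550, C(26,10) = 5,311,735, C(26,11) = 7,726,160, C(26,12) = 9,657,700, C(26,13) = 10,400,600 ✓. So r = 13.
Final answer: 13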